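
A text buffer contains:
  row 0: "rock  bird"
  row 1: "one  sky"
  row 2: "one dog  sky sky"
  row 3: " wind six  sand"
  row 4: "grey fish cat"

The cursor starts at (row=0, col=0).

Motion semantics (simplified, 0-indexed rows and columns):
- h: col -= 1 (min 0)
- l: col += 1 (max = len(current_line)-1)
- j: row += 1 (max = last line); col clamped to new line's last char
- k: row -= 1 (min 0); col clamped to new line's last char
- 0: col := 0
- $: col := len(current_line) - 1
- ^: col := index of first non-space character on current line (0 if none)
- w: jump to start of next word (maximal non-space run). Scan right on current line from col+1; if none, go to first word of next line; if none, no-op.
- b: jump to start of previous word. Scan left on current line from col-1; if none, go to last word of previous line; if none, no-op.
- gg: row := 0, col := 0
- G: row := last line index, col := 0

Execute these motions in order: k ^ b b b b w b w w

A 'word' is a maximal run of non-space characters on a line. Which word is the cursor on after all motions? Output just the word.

Answer: one

Derivation:
After 1 (k): row=0 col=0 char='r'
After 2 (^): row=0 col=0 char='r'
After 3 (b): row=0 col=0 char='r'
After 4 (b): row=0 col=0 char='r'
After 5 (b): row=0 col=0 char='r'
After 6 (b): row=0 col=0 char='r'
After 7 (w): row=0 col=6 char='b'
After 8 (b): row=0 col=0 char='r'
After 9 (w): row=0 col=6 char='b'
After 10 (w): row=1 col=0 char='o'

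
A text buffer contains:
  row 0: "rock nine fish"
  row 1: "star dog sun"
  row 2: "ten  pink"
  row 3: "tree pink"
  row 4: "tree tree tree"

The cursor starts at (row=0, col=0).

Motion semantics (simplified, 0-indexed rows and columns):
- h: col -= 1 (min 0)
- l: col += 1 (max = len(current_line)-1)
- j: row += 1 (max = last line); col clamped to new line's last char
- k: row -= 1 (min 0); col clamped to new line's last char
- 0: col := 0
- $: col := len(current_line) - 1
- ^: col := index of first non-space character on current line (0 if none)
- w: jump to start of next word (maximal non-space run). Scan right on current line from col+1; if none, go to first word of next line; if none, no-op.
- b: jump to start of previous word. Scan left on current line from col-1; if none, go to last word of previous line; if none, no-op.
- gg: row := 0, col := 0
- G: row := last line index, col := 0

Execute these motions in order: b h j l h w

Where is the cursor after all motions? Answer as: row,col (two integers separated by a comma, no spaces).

After 1 (b): row=0 col=0 char='r'
After 2 (h): row=0 col=0 char='r'
After 3 (j): row=1 col=0 char='s'
After 4 (l): row=1 col=1 char='t'
After 5 (h): row=1 col=0 char='s'
After 6 (w): row=1 col=5 char='d'

Answer: 1,5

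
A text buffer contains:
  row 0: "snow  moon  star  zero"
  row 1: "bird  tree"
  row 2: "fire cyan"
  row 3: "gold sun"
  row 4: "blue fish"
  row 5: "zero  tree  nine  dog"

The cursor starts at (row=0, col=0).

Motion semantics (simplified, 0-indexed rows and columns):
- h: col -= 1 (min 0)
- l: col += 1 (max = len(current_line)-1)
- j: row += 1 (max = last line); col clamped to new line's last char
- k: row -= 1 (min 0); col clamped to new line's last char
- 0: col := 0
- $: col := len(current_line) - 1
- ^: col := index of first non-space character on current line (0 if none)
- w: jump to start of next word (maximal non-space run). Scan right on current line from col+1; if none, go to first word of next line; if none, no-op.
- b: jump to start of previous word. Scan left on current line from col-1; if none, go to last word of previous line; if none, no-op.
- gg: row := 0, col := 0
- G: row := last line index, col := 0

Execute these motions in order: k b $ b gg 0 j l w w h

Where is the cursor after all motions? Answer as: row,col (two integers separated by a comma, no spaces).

Answer: 2,0

Derivation:
After 1 (k): row=0 col=0 char='s'
After 2 (b): row=0 col=0 char='s'
After 3 ($): row=0 col=21 char='o'
After 4 (b): row=0 col=18 char='z'
After 5 (gg): row=0 col=0 char='s'
After 6 (0): row=0 col=0 char='s'
After 7 (j): row=1 col=0 char='b'
After 8 (l): row=1 col=1 char='i'
After 9 (w): row=1 col=6 char='t'
After 10 (w): row=2 col=0 char='f'
After 11 (h): row=2 col=0 char='f'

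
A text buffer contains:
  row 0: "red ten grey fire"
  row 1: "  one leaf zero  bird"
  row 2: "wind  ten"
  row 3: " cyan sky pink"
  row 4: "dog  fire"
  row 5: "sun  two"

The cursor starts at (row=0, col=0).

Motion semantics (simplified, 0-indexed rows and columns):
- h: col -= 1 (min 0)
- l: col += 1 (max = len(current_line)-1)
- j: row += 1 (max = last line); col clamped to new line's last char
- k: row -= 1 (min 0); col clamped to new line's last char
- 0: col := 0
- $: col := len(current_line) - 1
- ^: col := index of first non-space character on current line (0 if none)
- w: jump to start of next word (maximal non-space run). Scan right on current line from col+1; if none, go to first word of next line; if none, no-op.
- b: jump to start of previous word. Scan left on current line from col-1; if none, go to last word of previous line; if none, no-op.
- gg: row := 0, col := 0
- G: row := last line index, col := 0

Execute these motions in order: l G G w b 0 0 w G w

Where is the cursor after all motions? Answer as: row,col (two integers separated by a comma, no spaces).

After 1 (l): row=0 col=1 char='e'
After 2 (G): row=5 col=0 char='s'
After 3 (G): row=5 col=0 char='s'
After 4 (w): row=5 col=5 char='t'
After 5 (b): row=5 col=0 char='s'
After 6 (0): row=5 col=0 char='s'
After 7 (0): row=5 col=0 char='s'
After 8 (w): row=5 col=5 char='t'
After 9 (G): row=5 col=0 char='s'
After 10 (w): row=5 col=5 char='t'

Answer: 5,5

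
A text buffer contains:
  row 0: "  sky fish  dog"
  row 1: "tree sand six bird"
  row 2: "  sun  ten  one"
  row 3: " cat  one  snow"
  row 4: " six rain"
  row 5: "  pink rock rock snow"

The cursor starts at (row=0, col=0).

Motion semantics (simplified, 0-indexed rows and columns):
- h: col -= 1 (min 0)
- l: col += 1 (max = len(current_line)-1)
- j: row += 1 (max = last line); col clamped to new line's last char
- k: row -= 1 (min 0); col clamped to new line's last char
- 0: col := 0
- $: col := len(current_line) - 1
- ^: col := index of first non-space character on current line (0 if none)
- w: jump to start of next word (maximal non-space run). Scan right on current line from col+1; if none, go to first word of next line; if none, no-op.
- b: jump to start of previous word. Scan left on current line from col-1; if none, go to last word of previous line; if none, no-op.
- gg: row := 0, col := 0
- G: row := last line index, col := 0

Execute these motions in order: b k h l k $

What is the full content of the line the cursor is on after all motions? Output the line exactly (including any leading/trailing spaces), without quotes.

Answer:   sky fish  dog

Derivation:
After 1 (b): row=0 col=0 char='_'
After 2 (k): row=0 col=0 char='_'
After 3 (h): row=0 col=0 char='_'
After 4 (l): row=0 col=1 char='_'
After 5 (k): row=0 col=1 char='_'
After 6 ($): row=0 col=14 char='g'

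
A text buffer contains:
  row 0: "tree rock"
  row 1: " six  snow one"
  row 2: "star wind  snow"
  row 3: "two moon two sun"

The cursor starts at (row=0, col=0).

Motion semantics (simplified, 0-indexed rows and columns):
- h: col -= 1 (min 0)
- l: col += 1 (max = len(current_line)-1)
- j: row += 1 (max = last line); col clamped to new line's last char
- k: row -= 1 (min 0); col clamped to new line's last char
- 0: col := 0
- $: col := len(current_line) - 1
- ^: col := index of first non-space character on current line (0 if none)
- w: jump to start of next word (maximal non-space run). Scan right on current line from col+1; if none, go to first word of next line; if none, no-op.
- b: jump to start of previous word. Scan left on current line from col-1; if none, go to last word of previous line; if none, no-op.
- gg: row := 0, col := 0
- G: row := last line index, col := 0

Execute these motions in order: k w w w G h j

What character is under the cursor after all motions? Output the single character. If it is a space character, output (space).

Answer: t

Derivation:
After 1 (k): row=0 col=0 char='t'
After 2 (w): row=0 col=5 char='r'
After 3 (w): row=1 col=1 char='s'
After 4 (w): row=1 col=6 char='s'
After 5 (G): row=3 col=0 char='t'
After 6 (h): row=3 col=0 char='t'
After 7 (j): row=3 col=0 char='t'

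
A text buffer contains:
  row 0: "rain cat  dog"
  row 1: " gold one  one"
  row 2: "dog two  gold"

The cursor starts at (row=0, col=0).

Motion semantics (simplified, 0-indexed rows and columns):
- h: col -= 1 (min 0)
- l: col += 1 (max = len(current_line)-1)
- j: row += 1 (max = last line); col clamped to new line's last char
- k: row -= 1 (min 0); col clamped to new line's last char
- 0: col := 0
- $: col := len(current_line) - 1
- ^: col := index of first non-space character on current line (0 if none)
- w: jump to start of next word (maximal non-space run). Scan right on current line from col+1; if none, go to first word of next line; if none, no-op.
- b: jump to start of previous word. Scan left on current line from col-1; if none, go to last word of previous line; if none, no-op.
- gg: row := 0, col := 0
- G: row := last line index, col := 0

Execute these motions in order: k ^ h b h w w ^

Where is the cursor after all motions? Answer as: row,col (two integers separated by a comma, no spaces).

Answer: 0,0

Derivation:
After 1 (k): row=0 col=0 char='r'
After 2 (^): row=0 col=0 char='r'
After 3 (h): row=0 col=0 char='r'
After 4 (b): row=0 col=0 char='r'
After 5 (h): row=0 col=0 char='r'
After 6 (w): row=0 col=5 char='c'
After 7 (w): row=0 col=10 char='d'
After 8 (^): row=0 col=0 char='r'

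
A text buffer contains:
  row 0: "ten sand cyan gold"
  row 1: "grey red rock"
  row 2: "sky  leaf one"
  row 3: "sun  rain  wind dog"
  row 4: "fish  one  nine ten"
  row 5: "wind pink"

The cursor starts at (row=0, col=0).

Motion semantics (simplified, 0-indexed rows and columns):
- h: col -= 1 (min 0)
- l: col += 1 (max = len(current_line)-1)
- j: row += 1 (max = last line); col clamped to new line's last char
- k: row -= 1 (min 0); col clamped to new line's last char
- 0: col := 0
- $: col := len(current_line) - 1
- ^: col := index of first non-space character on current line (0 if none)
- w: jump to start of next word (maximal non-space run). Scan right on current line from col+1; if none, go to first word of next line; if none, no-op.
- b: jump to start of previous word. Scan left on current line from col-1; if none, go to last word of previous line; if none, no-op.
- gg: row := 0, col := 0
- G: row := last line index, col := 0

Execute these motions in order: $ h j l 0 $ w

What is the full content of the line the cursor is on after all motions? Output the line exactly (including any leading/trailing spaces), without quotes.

Answer: sky  leaf one

Derivation:
After 1 ($): row=0 col=17 char='d'
After 2 (h): row=0 col=16 char='l'
After 3 (j): row=1 col=12 char='k'
After 4 (l): row=1 col=12 char='k'
After 5 (0): row=1 col=0 char='g'
After 6 ($): row=1 col=12 char='k'
After 7 (w): row=2 col=0 char='s'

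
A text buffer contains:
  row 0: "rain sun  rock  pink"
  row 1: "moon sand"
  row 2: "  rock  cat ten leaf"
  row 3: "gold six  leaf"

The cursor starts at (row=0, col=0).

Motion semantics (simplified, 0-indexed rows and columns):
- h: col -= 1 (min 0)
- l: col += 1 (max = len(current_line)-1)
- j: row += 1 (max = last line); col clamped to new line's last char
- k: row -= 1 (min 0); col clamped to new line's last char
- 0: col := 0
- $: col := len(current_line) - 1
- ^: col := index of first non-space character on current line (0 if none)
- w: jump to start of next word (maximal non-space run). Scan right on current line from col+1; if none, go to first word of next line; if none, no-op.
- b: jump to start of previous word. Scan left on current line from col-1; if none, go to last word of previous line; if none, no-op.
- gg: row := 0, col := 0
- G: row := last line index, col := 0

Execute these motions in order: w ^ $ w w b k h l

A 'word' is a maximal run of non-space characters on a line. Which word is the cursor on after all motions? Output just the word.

Answer: rain

Derivation:
After 1 (w): row=0 col=5 char='s'
After 2 (^): row=0 col=0 char='r'
After 3 ($): row=0 col=19 char='k'
After 4 (w): row=1 col=0 char='m'
After 5 (w): row=1 col=5 char='s'
After 6 (b): row=1 col=0 char='m'
After 7 (k): row=0 col=0 char='r'
After 8 (h): row=0 col=0 char='r'
After 9 (l): row=0 col=1 char='a'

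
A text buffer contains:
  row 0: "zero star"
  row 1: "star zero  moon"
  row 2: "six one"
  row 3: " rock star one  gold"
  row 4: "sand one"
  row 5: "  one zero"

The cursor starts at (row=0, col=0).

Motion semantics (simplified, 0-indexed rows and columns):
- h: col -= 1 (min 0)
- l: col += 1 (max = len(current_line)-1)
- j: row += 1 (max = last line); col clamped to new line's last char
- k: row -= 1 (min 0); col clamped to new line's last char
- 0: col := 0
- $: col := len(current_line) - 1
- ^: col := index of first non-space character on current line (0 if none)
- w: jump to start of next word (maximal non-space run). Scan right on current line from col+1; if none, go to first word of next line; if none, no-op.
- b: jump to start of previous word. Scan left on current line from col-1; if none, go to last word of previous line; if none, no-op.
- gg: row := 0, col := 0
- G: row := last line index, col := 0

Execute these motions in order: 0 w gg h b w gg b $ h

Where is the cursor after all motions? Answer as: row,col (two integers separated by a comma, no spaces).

After 1 (0): row=0 col=0 char='z'
After 2 (w): row=0 col=5 char='s'
After 3 (gg): row=0 col=0 char='z'
After 4 (h): row=0 col=0 char='z'
After 5 (b): row=0 col=0 char='z'
After 6 (w): row=0 col=5 char='s'
After 7 (gg): row=0 col=0 char='z'
After 8 (b): row=0 col=0 char='z'
After 9 ($): row=0 col=8 char='r'
After 10 (h): row=0 col=7 char='a'

Answer: 0,7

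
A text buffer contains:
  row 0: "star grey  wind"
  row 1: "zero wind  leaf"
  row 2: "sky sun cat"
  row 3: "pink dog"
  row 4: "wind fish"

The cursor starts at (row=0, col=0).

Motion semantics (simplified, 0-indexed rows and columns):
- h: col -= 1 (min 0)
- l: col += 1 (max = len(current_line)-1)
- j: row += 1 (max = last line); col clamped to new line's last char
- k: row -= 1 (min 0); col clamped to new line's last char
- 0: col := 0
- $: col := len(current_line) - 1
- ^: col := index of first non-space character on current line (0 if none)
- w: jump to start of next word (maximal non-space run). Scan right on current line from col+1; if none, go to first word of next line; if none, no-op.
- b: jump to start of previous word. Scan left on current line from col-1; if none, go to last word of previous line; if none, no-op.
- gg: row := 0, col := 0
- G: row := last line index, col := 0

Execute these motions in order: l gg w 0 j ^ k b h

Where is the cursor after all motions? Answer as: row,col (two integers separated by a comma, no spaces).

After 1 (l): row=0 col=1 char='t'
After 2 (gg): row=0 col=0 char='s'
After 3 (w): row=0 col=5 char='g'
After 4 (0): row=0 col=0 char='s'
After 5 (j): row=1 col=0 char='z'
After 6 (^): row=1 col=0 char='z'
After 7 (k): row=0 col=0 char='s'
After 8 (b): row=0 col=0 char='s'
After 9 (h): row=0 col=0 char='s'

Answer: 0,0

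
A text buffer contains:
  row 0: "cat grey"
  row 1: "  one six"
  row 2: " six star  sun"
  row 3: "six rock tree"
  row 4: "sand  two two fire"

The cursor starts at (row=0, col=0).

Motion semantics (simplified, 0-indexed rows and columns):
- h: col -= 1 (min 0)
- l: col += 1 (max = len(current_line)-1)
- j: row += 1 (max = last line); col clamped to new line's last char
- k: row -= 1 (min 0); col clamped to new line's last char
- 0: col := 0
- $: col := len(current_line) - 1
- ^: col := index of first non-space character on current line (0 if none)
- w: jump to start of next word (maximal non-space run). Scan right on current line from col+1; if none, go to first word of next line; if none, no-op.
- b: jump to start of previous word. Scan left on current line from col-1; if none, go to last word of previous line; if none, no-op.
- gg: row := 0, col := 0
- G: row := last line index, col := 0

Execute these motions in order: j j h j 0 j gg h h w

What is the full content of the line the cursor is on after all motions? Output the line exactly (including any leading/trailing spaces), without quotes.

Answer: cat grey

Derivation:
After 1 (j): row=1 col=0 char='_'
After 2 (j): row=2 col=0 char='_'
After 3 (h): row=2 col=0 char='_'
After 4 (j): row=3 col=0 char='s'
After 5 (0): row=3 col=0 char='s'
After 6 (j): row=4 col=0 char='s'
After 7 (gg): row=0 col=0 char='c'
After 8 (h): row=0 col=0 char='c'
After 9 (h): row=0 col=0 char='c'
After 10 (w): row=0 col=4 char='g'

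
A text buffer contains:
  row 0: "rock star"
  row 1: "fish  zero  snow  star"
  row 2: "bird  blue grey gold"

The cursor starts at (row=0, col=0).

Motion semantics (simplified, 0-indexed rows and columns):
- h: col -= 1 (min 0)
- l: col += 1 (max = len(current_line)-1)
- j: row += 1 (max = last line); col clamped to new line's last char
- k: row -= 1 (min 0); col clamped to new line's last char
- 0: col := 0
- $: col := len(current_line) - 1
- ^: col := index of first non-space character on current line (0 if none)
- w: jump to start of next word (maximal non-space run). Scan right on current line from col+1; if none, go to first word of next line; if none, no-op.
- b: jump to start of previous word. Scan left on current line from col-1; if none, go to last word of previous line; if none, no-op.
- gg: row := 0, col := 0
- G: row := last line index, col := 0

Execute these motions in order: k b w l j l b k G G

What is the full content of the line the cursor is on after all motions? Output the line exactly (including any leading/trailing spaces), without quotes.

Answer: bird  blue grey gold

Derivation:
After 1 (k): row=0 col=0 char='r'
After 2 (b): row=0 col=0 char='r'
After 3 (w): row=0 col=5 char='s'
After 4 (l): row=0 col=6 char='t'
After 5 (j): row=1 col=6 char='z'
After 6 (l): row=1 col=7 char='e'
After 7 (b): row=1 col=6 char='z'
After 8 (k): row=0 col=6 char='t'
After 9 (G): row=2 col=0 char='b'
After 10 (G): row=2 col=0 char='b'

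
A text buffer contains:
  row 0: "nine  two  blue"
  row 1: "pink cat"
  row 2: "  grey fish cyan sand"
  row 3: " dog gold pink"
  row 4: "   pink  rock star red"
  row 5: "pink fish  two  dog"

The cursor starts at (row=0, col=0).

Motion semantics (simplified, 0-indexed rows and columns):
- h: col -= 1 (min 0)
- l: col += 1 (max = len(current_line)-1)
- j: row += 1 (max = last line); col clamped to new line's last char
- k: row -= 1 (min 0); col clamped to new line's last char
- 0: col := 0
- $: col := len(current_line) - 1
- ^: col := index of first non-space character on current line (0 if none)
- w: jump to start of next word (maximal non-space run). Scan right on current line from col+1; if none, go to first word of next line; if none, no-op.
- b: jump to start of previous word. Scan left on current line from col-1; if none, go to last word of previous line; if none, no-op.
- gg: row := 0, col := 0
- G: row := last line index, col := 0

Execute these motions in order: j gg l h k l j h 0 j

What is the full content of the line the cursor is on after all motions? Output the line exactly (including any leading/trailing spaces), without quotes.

After 1 (j): row=1 col=0 char='p'
After 2 (gg): row=0 col=0 char='n'
After 3 (l): row=0 col=1 char='i'
After 4 (h): row=0 col=0 char='n'
After 5 (k): row=0 col=0 char='n'
After 6 (l): row=0 col=1 char='i'
After 7 (j): row=1 col=1 char='i'
After 8 (h): row=1 col=0 char='p'
After 9 (0): row=1 col=0 char='p'
After 10 (j): row=2 col=0 char='_'

Answer:   grey fish cyan sand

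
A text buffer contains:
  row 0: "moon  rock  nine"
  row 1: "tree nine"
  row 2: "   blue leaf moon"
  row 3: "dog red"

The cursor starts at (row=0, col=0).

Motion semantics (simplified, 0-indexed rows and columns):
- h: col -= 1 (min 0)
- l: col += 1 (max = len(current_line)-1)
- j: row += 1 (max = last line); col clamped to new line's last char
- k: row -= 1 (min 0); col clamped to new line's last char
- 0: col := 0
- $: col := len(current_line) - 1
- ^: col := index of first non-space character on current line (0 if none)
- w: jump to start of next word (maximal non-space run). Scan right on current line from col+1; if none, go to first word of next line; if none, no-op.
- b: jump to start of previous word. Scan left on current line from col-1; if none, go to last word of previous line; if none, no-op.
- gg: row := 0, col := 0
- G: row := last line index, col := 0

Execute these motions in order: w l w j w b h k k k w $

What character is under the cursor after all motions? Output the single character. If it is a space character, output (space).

After 1 (w): row=0 col=6 char='r'
After 2 (l): row=0 col=7 char='o'
After 3 (w): row=0 col=12 char='n'
After 4 (j): row=1 col=8 char='e'
After 5 (w): row=2 col=3 char='b'
After 6 (b): row=1 col=5 char='n'
After 7 (h): row=1 col=4 char='_'
After 8 (k): row=0 col=4 char='_'
After 9 (k): row=0 col=4 char='_'
After 10 (k): row=0 col=4 char='_'
After 11 (w): row=0 col=6 char='r'
After 12 ($): row=0 col=15 char='e'

Answer: e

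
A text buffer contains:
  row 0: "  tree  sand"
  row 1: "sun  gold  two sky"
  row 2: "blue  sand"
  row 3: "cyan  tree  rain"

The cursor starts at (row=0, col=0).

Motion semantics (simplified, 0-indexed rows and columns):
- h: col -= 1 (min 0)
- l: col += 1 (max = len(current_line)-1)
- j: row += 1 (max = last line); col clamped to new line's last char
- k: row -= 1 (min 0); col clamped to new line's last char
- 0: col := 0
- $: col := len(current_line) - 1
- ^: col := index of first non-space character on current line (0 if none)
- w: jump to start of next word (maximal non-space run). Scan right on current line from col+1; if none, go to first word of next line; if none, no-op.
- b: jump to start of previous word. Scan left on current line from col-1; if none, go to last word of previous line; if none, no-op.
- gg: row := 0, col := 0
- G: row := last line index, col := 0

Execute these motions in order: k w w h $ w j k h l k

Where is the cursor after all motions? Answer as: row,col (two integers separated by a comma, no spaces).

Answer: 0,1

Derivation:
After 1 (k): row=0 col=0 char='_'
After 2 (w): row=0 col=2 char='t'
After 3 (w): row=0 col=8 char='s'
After 4 (h): row=0 col=7 char='_'
After 5 ($): row=0 col=11 char='d'
After 6 (w): row=1 col=0 char='s'
After 7 (j): row=2 col=0 char='b'
After 8 (k): row=1 col=0 char='s'
After 9 (h): row=1 col=0 char='s'
After 10 (l): row=1 col=1 char='u'
After 11 (k): row=0 col=1 char='_'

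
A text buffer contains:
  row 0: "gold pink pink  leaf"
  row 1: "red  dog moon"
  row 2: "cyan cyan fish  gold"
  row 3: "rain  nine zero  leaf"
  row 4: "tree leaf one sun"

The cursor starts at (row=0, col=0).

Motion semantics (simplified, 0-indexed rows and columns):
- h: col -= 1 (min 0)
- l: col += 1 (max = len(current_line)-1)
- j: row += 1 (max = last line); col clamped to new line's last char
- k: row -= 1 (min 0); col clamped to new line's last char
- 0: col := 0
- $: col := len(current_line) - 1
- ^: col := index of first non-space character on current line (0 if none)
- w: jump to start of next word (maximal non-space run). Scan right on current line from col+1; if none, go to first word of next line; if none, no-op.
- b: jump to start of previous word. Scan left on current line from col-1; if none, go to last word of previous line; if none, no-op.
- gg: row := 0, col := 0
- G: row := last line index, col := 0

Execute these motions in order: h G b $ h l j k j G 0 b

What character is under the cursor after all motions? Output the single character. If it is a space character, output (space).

After 1 (h): row=0 col=0 char='g'
After 2 (G): row=4 col=0 char='t'
After 3 (b): row=3 col=17 char='l'
After 4 ($): row=3 col=20 char='f'
After 5 (h): row=3 col=19 char='a'
After 6 (l): row=3 col=20 char='f'
After 7 (j): row=4 col=16 char='n'
After 8 (k): row=3 col=16 char='_'
After 9 (j): row=4 col=16 char='n'
After 10 (G): row=4 col=0 char='t'
After 11 (0): row=4 col=0 char='t'
After 12 (b): row=3 col=17 char='l'

Answer: l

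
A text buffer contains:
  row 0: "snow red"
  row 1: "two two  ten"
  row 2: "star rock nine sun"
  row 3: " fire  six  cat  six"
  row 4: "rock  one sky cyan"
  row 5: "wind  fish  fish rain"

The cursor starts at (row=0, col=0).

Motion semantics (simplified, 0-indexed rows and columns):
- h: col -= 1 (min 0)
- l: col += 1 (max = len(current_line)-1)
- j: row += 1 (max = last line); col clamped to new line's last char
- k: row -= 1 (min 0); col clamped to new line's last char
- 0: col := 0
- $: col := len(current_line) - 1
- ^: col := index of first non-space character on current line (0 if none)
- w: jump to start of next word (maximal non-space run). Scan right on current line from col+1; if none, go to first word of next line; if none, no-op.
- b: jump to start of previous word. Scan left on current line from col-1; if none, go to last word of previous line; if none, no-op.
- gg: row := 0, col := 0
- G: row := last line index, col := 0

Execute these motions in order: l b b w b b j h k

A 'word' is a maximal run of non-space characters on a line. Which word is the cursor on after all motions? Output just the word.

Answer: snow

Derivation:
After 1 (l): row=0 col=1 char='n'
After 2 (b): row=0 col=0 char='s'
After 3 (b): row=0 col=0 char='s'
After 4 (w): row=0 col=5 char='r'
After 5 (b): row=0 col=0 char='s'
After 6 (b): row=0 col=0 char='s'
After 7 (j): row=1 col=0 char='t'
After 8 (h): row=1 col=0 char='t'
After 9 (k): row=0 col=0 char='s'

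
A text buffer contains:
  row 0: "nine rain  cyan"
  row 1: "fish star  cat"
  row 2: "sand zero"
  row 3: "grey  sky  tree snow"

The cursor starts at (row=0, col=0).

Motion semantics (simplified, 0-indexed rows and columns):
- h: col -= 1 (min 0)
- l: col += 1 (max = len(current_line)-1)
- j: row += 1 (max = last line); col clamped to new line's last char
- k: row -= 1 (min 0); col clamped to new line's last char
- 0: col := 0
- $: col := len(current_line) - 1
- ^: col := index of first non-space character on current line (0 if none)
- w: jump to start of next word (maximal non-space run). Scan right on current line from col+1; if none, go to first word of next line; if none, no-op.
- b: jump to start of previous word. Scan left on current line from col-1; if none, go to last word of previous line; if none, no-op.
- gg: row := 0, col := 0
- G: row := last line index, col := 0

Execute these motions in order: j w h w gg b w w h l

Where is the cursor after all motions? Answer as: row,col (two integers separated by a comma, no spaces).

Answer: 0,11

Derivation:
After 1 (j): row=1 col=0 char='f'
After 2 (w): row=1 col=5 char='s'
After 3 (h): row=1 col=4 char='_'
After 4 (w): row=1 col=5 char='s'
After 5 (gg): row=0 col=0 char='n'
After 6 (b): row=0 col=0 char='n'
After 7 (w): row=0 col=5 char='r'
After 8 (w): row=0 col=11 char='c'
After 9 (h): row=0 col=10 char='_'
After 10 (l): row=0 col=11 char='c'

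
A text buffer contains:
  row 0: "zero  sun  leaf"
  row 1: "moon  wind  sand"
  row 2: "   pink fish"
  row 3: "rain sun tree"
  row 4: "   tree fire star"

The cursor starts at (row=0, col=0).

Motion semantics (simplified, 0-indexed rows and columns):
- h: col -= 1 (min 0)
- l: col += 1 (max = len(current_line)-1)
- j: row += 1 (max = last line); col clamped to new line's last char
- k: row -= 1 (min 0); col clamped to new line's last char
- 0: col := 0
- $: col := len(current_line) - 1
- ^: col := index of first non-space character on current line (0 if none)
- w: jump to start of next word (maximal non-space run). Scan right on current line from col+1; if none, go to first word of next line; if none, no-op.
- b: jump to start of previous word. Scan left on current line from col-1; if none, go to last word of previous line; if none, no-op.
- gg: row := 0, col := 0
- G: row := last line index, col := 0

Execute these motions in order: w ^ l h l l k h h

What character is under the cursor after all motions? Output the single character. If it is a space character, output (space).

After 1 (w): row=0 col=6 char='s'
After 2 (^): row=0 col=0 char='z'
After 3 (l): row=0 col=1 char='e'
After 4 (h): row=0 col=0 char='z'
After 5 (l): row=0 col=1 char='e'
After 6 (l): row=0 col=2 char='r'
After 7 (k): row=0 col=2 char='r'
After 8 (h): row=0 col=1 char='e'
After 9 (h): row=0 col=0 char='z'

Answer: z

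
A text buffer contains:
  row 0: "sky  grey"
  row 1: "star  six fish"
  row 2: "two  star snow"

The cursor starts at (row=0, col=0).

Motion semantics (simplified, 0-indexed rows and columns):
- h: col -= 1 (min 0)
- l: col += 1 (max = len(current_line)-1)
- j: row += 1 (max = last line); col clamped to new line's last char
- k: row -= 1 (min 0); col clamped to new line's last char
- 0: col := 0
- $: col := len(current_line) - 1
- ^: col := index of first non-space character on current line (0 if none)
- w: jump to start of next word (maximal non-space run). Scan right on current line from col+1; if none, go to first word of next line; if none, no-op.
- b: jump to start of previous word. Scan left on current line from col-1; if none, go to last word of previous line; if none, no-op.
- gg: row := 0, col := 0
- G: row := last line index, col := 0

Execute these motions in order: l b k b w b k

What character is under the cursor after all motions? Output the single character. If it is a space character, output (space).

Answer: s

Derivation:
After 1 (l): row=0 col=1 char='k'
After 2 (b): row=0 col=0 char='s'
After 3 (k): row=0 col=0 char='s'
After 4 (b): row=0 col=0 char='s'
After 5 (w): row=0 col=5 char='g'
After 6 (b): row=0 col=0 char='s'
After 7 (k): row=0 col=0 char='s'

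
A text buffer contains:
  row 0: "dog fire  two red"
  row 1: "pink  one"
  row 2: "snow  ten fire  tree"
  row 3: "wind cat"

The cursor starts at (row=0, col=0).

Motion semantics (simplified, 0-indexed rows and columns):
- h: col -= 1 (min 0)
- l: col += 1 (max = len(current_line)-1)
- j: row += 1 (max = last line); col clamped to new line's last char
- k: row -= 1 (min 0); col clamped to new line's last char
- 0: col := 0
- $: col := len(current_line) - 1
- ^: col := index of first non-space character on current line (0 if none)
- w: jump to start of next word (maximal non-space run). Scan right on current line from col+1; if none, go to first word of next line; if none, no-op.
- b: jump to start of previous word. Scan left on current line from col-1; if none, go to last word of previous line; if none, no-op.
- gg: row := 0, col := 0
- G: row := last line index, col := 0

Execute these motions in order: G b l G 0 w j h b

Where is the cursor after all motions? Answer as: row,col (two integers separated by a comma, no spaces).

After 1 (G): row=3 col=0 char='w'
After 2 (b): row=2 col=16 char='t'
After 3 (l): row=2 col=17 char='r'
After 4 (G): row=3 col=0 char='w'
After 5 (0): row=3 col=0 char='w'
After 6 (w): row=3 col=5 char='c'
After 7 (j): row=3 col=5 char='c'
After 8 (h): row=3 col=4 char='_'
After 9 (b): row=3 col=0 char='w'

Answer: 3,0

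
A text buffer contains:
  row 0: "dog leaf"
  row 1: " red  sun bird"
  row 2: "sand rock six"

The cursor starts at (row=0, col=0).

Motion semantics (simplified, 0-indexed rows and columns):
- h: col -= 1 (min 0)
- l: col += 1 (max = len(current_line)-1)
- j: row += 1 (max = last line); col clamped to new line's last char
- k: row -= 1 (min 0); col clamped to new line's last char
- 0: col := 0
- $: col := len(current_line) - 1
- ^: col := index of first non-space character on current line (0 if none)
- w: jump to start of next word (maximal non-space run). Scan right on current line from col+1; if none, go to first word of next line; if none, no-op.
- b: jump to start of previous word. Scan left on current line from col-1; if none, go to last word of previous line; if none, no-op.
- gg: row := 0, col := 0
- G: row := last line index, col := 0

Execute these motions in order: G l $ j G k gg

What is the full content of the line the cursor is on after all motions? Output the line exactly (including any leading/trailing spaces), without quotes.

After 1 (G): row=2 col=0 char='s'
After 2 (l): row=2 col=1 char='a'
After 3 ($): row=2 col=12 char='x'
After 4 (j): row=2 col=12 char='x'
After 5 (G): row=2 col=0 char='s'
After 6 (k): row=1 col=0 char='_'
After 7 (gg): row=0 col=0 char='d'

Answer: dog leaf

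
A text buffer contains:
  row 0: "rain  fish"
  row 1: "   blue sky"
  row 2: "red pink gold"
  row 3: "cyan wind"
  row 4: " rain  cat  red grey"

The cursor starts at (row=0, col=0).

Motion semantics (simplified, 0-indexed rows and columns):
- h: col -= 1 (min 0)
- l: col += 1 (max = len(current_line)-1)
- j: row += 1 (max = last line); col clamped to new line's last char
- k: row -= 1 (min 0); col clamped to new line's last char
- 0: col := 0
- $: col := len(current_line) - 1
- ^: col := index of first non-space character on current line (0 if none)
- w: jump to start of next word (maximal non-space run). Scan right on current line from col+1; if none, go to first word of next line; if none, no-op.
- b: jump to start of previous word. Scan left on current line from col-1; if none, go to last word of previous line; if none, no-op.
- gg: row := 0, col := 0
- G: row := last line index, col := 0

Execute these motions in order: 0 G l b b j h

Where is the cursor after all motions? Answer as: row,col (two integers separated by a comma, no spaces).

Answer: 4,0

Derivation:
After 1 (0): row=0 col=0 char='r'
After 2 (G): row=4 col=0 char='_'
After 3 (l): row=4 col=1 char='r'
After 4 (b): row=3 col=5 char='w'
After 5 (b): row=3 col=0 char='c'
After 6 (j): row=4 col=0 char='_'
After 7 (h): row=4 col=0 char='_'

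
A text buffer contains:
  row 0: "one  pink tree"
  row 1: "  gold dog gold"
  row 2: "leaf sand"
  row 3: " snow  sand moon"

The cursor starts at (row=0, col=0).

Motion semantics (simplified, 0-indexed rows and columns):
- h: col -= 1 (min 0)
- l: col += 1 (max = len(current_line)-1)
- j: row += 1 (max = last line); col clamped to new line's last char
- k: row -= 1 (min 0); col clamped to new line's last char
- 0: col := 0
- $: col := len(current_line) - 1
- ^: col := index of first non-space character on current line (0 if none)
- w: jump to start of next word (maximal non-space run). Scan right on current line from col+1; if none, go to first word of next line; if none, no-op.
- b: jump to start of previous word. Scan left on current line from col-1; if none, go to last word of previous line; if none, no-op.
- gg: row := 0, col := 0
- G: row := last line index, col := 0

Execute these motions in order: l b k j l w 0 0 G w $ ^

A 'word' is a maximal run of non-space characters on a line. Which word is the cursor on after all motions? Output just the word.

After 1 (l): row=0 col=1 char='n'
After 2 (b): row=0 col=0 char='o'
After 3 (k): row=0 col=0 char='o'
After 4 (j): row=1 col=0 char='_'
After 5 (l): row=1 col=1 char='_'
After 6 (w): row=1 col=2 char='g'
After 7 (0): row=1 col=0 char='_'
After 8 (0): row=1 col=0 char='_'
After 9 (G): row=3 col=0 char='_'
After 10 (w): row=3 col=1 char='s'
After 11 ($): row=3 col=15 char='n'
After 12 (^): row=3 col=1 char='s'

Answer: snow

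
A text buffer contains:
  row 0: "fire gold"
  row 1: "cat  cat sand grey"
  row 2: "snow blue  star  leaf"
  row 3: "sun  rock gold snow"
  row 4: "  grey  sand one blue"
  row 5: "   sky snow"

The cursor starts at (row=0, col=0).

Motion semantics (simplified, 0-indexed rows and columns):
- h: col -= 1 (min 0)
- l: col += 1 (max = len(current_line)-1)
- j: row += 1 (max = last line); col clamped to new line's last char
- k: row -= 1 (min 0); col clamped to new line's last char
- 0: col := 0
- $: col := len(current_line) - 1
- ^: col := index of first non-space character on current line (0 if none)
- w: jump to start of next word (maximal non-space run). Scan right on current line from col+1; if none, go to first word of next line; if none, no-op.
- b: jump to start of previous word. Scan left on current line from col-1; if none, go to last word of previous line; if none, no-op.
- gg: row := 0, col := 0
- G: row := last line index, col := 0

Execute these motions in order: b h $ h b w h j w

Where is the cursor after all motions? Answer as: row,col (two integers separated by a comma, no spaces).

Answer: 2,5

Derivation:
After 1 (b): row=0 col=0 char='f'
After 2 (h): row=0 col=0 char='f'
After 3 ($): row=0 col=8 char='d'
After 4 (h): row=0 col=7 char='l'
After 5 (b): row=0 col=5 char='g'
After 6 (w): row=1 col=0 char='c'
After 7 (h): row=1 col=0 char='c'
After 8 (j): row=2 col=0 char='s'
After 9 (w): row=2 col=5 char='b'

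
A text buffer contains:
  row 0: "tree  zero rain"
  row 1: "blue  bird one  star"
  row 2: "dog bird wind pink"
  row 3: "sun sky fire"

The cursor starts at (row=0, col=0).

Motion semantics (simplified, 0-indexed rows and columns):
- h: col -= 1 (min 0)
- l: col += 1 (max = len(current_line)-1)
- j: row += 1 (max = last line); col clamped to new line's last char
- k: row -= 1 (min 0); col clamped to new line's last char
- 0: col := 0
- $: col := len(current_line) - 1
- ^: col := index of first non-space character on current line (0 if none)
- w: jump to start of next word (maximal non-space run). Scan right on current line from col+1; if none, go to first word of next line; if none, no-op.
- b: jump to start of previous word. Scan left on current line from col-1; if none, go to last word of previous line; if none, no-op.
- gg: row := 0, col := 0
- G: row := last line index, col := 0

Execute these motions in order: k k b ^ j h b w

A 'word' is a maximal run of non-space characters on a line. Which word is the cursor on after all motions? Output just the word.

Answer: blue

Derivation:
After 1 (k): row=0 col=0 char='t'
After 2 (k): row=0 col=0 char='t'
After 3 (b): row=0 col=0 char='t'
After 4 (^): row=0 col=0 char='t'
After 5 (j): row=1 col=0 char='b'
After 6 (h): row=1 col=0 char='b'
After 7 (b): row=0 col=11 char='r'
After 8 (w): row=1 col=0 char='b'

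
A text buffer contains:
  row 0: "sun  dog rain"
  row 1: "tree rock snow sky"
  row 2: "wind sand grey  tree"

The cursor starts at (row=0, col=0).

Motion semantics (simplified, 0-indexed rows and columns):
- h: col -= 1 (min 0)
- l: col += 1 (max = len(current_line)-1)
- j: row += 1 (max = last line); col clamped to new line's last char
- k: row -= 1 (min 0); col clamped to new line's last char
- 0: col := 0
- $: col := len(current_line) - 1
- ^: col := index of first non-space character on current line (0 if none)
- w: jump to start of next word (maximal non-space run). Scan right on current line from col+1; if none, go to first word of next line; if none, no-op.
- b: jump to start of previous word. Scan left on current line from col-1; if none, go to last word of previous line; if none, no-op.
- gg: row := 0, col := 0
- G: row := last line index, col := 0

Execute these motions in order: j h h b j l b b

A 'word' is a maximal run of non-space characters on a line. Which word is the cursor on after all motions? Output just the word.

After 1 (j): row=1 col=0 char='t'
After 2 (h): row=1 col=0 char='t'
After 3 (h): row=1 col=0 char='t'
After 4 (b): row=0 col=9 char='r'
After 5 (j): row=1 col=9 char='_'
After 6 (l): row=1 col=10 char='s'
After 7 (b): row=1 col=5 char='r'
After 8 (b): row=1 col=0 char='t'

Answer: tree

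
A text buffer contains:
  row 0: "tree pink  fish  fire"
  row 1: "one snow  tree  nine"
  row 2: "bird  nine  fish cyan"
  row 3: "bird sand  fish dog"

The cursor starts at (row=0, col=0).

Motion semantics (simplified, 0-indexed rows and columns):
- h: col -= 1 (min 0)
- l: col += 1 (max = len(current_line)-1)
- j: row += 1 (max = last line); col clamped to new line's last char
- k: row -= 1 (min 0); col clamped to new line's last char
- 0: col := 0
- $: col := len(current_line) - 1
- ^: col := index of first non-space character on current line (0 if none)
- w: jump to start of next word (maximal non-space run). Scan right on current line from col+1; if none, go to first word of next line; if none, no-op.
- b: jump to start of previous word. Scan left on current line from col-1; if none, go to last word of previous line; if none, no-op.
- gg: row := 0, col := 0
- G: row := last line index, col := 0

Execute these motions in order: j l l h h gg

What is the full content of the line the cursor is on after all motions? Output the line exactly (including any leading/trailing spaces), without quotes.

Answer: tree pink  fish  fire

Derivation:
After 1 (j): row=1 col=0 char='o'
After 2 (l): row=1 col=1 char='n'
After 3 (l): row=1 col=2 char='e'
After 4 (h): row=1 col=1 char='n'
After 5 (h): row=1 col=0 char='o'
After 6 (gg): row=0 col=0 char='t'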